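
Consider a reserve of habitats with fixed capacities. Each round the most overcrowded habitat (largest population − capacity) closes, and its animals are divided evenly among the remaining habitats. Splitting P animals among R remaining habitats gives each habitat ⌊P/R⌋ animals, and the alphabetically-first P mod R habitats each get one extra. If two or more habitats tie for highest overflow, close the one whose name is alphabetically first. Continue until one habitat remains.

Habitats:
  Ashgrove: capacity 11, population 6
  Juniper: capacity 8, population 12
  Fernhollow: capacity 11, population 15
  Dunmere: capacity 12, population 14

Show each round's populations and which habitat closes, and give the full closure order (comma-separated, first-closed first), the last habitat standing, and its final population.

Round 1: Ashgrove=6 Dunmere=14 Fernhollow=15 Juniper=12 → close Fernhollow (overflow 4)
  15÷3 = 5 each, +1 to first 0
Round 2: Ashgrove=11 Dunmere=19 Juniper=17 → close Juniper (overflow 9)
  17÷2 = 8 each, +1 to first 1
Round 3: Ashgrove=20 Dunmere=27 → close Dunmere (overflow 15)
  27÷1 = 27 each, +1 to first 0

Closure order: Fernhollow, Juniper, Dunmere
Last habitat: Ashgrove with 47 animals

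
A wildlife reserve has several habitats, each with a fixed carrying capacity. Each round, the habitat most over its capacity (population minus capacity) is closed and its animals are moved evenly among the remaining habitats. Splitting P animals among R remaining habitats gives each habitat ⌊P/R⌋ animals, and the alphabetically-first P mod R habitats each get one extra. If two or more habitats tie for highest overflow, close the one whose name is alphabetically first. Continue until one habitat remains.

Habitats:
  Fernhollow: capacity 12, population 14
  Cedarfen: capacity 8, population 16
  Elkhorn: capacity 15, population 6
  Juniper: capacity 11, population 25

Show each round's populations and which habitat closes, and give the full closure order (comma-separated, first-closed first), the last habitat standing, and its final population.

Closure order: Juniper, Cedarfen, Fernhollow
Last habitat: Elkhorn with 61 animals

Round 1: Cedarfen=16 Elkhorn=6 Fernhollow=14 Juniper=25 → close Juniper (overflow 14)
  25÷3 = 8 each, +1 to first 1
Round 2: Cedarfen=25 Elkhorn=14 Fernhollow=22 → close Cedarfen (overflow 17)
  25÷2 = 12 each, +1 to first 1
Round 3: Elkhorn=27 Fernhollow=34 → close Fernhollow (overflow 22)
  34÷1 = 34 each, +1 to first 0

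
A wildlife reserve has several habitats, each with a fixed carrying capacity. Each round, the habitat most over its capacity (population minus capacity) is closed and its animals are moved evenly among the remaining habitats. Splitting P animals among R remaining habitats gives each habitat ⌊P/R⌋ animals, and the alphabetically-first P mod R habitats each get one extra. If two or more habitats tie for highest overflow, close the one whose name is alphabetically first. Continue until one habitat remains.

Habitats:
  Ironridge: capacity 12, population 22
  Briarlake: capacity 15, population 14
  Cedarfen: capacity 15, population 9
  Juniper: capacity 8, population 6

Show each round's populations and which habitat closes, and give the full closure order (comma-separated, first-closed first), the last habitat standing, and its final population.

Closure order: Ironridge, Briarlake, Juniper
Last habitat: Cedarfen with 51 animals

Round 1: Briarlake=14 Cedarfen=9 Ironridge=22 Juniper=6 → close Ironridge (overflow 10)
  22÷3 = 7 each, +1 to first 1
Round 2: Briarlake=22 Cedarfen=16 Juniper=13 → close Briarlake (overflow 7)
  22÷2 = 11 each, +1 to first 0
Round 3: Cedarfen=27 Juniper=24 → close Juniper (overflow 16)
  24÷1 = 24 each, +1 to first 0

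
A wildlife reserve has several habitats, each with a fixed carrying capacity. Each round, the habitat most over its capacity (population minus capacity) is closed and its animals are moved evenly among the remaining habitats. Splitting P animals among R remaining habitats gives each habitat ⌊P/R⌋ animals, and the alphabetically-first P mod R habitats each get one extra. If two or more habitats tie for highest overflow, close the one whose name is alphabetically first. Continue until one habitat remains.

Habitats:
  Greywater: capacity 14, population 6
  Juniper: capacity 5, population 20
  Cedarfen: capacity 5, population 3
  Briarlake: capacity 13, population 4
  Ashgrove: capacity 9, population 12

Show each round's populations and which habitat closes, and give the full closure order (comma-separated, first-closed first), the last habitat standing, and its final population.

Closure order: Juniper, Ashgrove, Cedarfen, Briarlake
Last habitat: Greywater with 45 animals

Round 1: Ashgrove=12 Briarlake=4 Cedarfen=3 Greywater=6 Juniper=20 → close Juniper (overflow 15)
  20÷4 = 5 each, +1 to first 0
Round 2: Ashgrove=17 Briarlake=9 Cedarfen=8 Greywater=11 → close Ashgrove (overflow 8)
  17÷3 = 5 each, +1 to first 2
Round 3: Briarlake=15 Cedarfen=14 Greywater=16 → close Cedarfen (overflow 9)
  14÷2 = 7 each, +1 to first 0
Round 4: Briarlake=22 Greywater=23 → close Briarlake (overflow 9)
  22÷1 = 22 each, +1 to first 0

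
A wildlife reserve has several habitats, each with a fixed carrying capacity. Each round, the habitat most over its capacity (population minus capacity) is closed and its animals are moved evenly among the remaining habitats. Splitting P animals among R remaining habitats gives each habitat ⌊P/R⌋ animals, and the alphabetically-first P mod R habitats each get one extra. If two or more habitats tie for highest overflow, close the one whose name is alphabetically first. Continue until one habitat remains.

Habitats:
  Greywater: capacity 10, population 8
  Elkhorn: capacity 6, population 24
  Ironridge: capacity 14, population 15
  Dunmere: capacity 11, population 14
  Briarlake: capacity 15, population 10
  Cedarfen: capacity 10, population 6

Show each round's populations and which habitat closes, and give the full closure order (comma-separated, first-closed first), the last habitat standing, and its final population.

Closure order: Elkhorn, Dunmere, Ironridge, Greywater, Briarlake
Last habitat: Cedarfen with 77 animals

Round 1: Briarlake=10 Cedarfen=6 Dunmere=14 Elkhorn=24 Greywater=8 Ironridge=15 → close Elkhorn (overflow 18)
  24÷5 = 4 each, +1 to first 4
Round 2: Briarlake=15 Cedarfen=11 Dunmere=19 Greywater=13 Ironridge=19 → close Dunmere (overflow 8)
  19÷4 = 4 each, +1 to first 3
Round 3: Briarlake=20 Cedarfen=16 Greywater=18 Ironridge=23 → close Ironridge (overflow 9)
  23÷3 = 7 each, +1 to first 2
Round 4: Briarlake=28 Cedarfen=24 Greywater=25 → close Greywater (overflow 15)
  25÷2 = 12 each, +1 to first 1
Round 5: Briarlake=41 Cedarfen=36 → close Briarlake (overflow 26)
  41÷1 = 41 each, +1 to first 0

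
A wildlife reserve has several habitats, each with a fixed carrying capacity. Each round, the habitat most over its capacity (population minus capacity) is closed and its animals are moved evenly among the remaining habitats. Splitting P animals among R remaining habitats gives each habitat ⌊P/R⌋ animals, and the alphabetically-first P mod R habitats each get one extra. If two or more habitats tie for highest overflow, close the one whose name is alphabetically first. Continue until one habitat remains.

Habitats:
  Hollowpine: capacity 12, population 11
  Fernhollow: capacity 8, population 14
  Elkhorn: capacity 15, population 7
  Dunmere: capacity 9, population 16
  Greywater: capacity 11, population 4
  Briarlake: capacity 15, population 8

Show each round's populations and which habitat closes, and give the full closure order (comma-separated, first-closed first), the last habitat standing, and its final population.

Round 1: Briarlake=8 Dunmere=16 Elkhorn=7 Fernhollow=14 Greywater=4 Hollowpine=11 → close Dunmere (overflow 7)
  16÷5 = 3 each, +1 to first 1
Round 2: Briarlake=12 Elkhorn=10 Fernhollow=17 Greywater=7 Hollowpine=14 → close Fernhollow (overflow 9)
  17÷4 = 4 each, +1 to first 1
Round 3: Briarlake=17 Elkhorn=14 Greywater=11 Hollowpine=18 → close Hollowpine (overflow 6)
  18÷3 = 6 each, +1 to first 0
Round 4: Briarlake=23 Elkhorn=20 Greywater=17 → close Briarlake (overflow 8)
  23÷2 = 11 each, +1 to first 1
Round 5: Elkhorn=32 Greywater=28 → close Elkhorn (overflow 17)
  32÷1 = 32 each, +1 to first 0

Closure order: Dunmere, Fernhollow, Hollowpine, Briarlake, Elkhorn
Last habitat: Greywater with 60 animals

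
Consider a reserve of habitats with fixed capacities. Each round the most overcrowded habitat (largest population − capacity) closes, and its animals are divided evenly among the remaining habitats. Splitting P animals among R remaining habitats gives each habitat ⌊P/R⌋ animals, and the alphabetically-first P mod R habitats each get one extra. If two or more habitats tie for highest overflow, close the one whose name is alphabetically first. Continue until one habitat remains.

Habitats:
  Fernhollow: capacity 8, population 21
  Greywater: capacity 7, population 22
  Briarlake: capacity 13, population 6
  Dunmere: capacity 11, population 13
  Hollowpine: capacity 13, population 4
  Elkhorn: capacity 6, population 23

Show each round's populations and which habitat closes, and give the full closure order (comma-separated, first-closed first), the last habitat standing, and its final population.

Closure order: Elkhorn, Greywater, Fernhollow, Dunmere, Briarlake
Last habitat: Hollowpine with 89 animals

Round 1: Briarlake=6 Dunmere=13 Elkhorn=23 Fernhollow=21 Greywater=22 Hollowpine=4 → close Elkhorn (overflow 17)
  23÷5 = 4 each, +1 to first 3
Round 2: Briarlake=11 Dunmere=18 Fernhollow=26 Greywater=26 Hollowpine=8 → close Greywater (overflow 19)
  26÷4 = 6 each, +1 to first 2
Round 3: Briarlake=18 Dunmere=25 Fernhollow=32 Hollowpine=14 → close Fernhollow (overflow 24)
  32÷3 = 10 each, +1 to first 2
Round 4: Briarlake=29 Dunmere=36 Hollowpine=24 → close Dunmere (overflow 25)
  36÷2 = 18 each, +1 to first 0
Round 5: Briarlake=47 Hollowpine=42 → close Briarlake (overflow 34)
  47÷1 = 47 each, +1 to first 0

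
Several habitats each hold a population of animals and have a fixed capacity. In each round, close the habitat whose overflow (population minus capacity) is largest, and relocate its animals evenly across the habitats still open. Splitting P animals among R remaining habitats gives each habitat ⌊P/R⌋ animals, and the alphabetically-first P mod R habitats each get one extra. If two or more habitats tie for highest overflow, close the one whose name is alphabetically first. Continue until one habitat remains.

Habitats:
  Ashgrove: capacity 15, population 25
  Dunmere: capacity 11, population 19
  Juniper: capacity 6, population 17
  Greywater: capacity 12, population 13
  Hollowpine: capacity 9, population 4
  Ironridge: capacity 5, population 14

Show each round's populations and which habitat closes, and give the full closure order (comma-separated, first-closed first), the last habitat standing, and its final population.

Round 1: Ashgrove=25 Dunmere=19 Greywater=13 Hollowpine=4 Ironridge=14 Juniper=17 → close Juniper (overflow 11)
  17÷5 = 3 each, +1 to first 2
Round 2: Ashgrove=29 Dunmere=23 Greywater=16 Hollowpine=7 Ironridge=17 → close Ashgrove (overflow 14)
  29÷4 = 7 each, +1 to first 1
Round 3: Dunmere=31 Greywater=23 Hollowpine=14 Ironridge=24 → close Dunmere (overflow 20)
  31÷3 = 10 each, +1 to first 1
Round 4: Greywater=34 Hollowpine=24 Ironridge=34 → close Ironridge (overflow 29)
  34÷2 = 17 each, +1 to first 0
Round 5: Greywater=51 Hollowpine=41 → close Greywater (overflow 39)
  51÷1 = 51 each, +1 to first 0

Closure order: Juniper, Ashgrove, Dunmere, Ironridge, Greywater
Last habitat: Hollowpine with 92 animals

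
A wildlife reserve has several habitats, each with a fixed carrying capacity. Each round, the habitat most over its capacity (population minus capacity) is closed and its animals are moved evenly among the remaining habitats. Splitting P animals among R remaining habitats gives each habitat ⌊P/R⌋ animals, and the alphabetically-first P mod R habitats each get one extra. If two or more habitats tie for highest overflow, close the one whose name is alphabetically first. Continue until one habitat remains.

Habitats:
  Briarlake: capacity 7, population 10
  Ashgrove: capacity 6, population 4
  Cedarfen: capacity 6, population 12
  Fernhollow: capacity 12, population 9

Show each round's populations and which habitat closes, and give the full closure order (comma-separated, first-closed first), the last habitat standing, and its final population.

Round 1: Ashgrove=4 Briarlake=10 Cedarfen=12 Fernhollow=9 → close Cedarfen (overflow 6)
  12÷3 = 4 each, +1 to first 0
Round 2: Ashgrove=8 Briarlake=14 Fernhollow=13 → close Briarlake (overflow 7)
  14÷2 = 7 each, +1 to first 0
Round 3: Ashgrove=15 Fernhollow=20 → close Ashgrove (overflow 9)
  15÷1 = 15 each, +1 to first 0

Closure order: Cedarfen, Briarlake, Ashgrove
Last habitat: Fernhollow with 35 animals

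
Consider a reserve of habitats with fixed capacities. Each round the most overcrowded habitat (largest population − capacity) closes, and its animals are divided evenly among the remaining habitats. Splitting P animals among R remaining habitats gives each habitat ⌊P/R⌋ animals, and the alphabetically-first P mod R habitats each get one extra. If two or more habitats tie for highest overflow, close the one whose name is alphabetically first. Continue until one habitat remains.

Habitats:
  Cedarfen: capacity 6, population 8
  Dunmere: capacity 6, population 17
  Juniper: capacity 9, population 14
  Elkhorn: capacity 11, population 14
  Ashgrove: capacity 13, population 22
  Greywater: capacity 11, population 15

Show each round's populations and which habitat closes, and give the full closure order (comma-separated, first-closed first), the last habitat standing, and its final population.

Closure order: Dunmere, Ashgrove, Juniper, Cedarfen, Elkhorn
Last habitat: Greywater with 90 animals

Round 1: Ashgrove=22 Cedarfen=8 Dunmere=17 Elkhorn=14 Greywater=15 Juniper=14 → close Dunmere (overflow 11)
  17÷5 = 3 each, +1 to first 2
Round 2: Ashgrove=26 Cedarfen=12 Elkhorn=17 Greywater=18 Juniper=17 → close Ashgrove (overflow 13)
  26÷4 = 6 each, +1 to first 2
Round 3: Cedarfen=19 Elkhorn=24 Greywater=24 Juniper=23 → close Juniper (overflow 14)
  23÷3 = 7 each, +1 to first 2
Round 4: Cedarfen=27 Elkhorn=32 Greywater=31 → close Cedarfen (overflow 21)
  27÷2 = 13 each, +1 to first 1
Round 5: Elkhorn=46 Greywater=44 → close Elkhorn (overflow 35)
  46÷1 = 46 each, +1 to first 0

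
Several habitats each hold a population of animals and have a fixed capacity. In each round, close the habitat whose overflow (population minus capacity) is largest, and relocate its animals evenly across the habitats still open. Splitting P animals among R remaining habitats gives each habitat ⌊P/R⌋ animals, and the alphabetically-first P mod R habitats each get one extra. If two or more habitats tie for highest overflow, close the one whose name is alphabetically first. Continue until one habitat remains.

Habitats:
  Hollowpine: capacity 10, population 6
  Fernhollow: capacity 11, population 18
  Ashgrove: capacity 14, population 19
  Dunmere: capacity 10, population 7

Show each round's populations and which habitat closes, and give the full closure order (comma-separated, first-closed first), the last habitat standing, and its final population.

Round 1: Ashgrove=19 Dunmere=7 Fernhollow=18 Hollowpine=6 → close Fernhollow (overflow 7)
  18÷3 = 6 each, +1 to first 0
Round 2: Ashgrove=25 Dunmere=13 Hollowpine=12 → close Ashgrove (overflow 11)
  25÷2 = 12 each, +1 to first 1
Round 3: Dunmere=26 Hollowpine=24 → close Dunmere (overflow 16)
  26÷1 = 26 each, +1 to first 0

Closure order: Fernhollow, Ashgrove, Dunmere
Last habitat: Hollowpine with 50 animals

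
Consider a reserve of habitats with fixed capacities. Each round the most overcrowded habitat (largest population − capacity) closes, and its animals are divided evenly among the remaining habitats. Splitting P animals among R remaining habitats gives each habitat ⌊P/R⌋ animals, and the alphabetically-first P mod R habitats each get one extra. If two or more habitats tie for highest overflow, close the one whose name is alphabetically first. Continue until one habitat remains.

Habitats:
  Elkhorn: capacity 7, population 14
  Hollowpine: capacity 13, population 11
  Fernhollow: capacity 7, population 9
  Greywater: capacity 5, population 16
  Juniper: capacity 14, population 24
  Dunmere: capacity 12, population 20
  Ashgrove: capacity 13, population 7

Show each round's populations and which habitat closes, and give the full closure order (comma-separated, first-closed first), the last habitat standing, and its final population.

Closure order: Greywater, Juniper, Dunmere, Elkhorn, Fernhollow, Hollowpine
Last habitat: Ashgrove with 101 animals

Round 1: Ashgrove=7 Dunmere=20 Elkhorn=14 Fernhollow=9 Greywater=16 Hollowpine=11 Juniper=24 → close Greywater (overflow 11)
  16÷6 = 2 each, +1 to first 4
Round 2: Ashgrove=10 Dunmere=23 Elkhorn=17 Fernhollow=12 Hollowpine=13 Juniper=26 → close Juniper (overflow 12)
  26÷5 = 5 each, +1 to first 1
Round 3: Ashgrove=16 Dunmere=28 Elkhorn=22 Fernhollow=17 Hollowpine=18 → close Dunmere (overflow 16)
  28÷4 = 7 each, +1 to first 0
Round 4: Ashgrove=23 Elkhorn=29 Fernhollow=24 Hollowpine=25 → close Elkhorn (overflow 22)
  29÷3 = 9 each, +1 to first 2
Round 5: Ashgrove=33 Fernhollow=34 Hollowpine=34 → close Fernhollow (overflow 27)
  34÷2 = 17 each, +1 to first 0
Round 6: Ashgrove=50 Hollowpine=51 → close Hollowpine (overflow 38)
  51÷1 = 51 each, +1 to first 0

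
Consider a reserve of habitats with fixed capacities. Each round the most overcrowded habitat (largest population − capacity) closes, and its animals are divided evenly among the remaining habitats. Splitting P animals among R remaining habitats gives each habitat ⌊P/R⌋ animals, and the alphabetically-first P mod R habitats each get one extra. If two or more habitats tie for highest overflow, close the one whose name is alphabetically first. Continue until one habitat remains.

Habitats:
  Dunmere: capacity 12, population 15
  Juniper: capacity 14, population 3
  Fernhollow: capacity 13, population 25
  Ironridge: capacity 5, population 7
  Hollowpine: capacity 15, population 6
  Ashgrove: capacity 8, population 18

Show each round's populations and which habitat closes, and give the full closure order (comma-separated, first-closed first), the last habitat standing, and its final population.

Closure order: Fernhollow, Ashgrove, Dunmere, Ironridge, Hollowpine
Last habitat: Juniper with 74 animals

Round 1: Ashgrove=18 Dunmere=15 Fernhollow=25 Hollowpine=6 Ironridge=7 Juniper=3 → close Fernhollow (overflow 12)
  25÷5 = 5 each, +1 to first 0
Round 2: Ashgrove=23 Dunmere=20 Hollowpine=11 Ironridge=12 Juniper=8 → close Ashgrove (overflow 15)
  23÷4 = 5 each, +1 to first 3
Round 3: Dunmere=26 Hollowpine=17 Ironridge=18 Juniper=13 → close Dunmere (overflow 14)
  26÷3 = 8 each, +1 to first 2
Round 4: Hollowpine=26 Ironridge=27 Juniper=21 → close Ironridge (overflow 22)
  27÷2 = 13 each, +1 to first 1
Round 5: Hollowpine=40 Juniper=34 → close Hollowpine (overflow 25)
  40÷1 = 40 each, +1 to first 0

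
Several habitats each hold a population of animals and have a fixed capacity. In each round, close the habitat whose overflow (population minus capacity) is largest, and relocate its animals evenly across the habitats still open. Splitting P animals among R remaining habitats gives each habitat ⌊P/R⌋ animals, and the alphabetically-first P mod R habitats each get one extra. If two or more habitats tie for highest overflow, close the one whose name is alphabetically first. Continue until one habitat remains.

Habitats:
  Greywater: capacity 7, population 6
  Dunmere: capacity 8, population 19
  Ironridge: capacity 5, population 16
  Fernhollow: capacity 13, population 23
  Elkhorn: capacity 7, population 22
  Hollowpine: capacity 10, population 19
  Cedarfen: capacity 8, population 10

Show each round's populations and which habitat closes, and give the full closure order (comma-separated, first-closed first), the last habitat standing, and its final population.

Round 1: Cedarfen=10 Dunmere=19 Elkhorn=22 Fernhollow=23 Greywater=6 Hollowpine=19 Ironridge=16 → close Elkhorn (overflow 15)
  22÷6 = 3 each, +1 to first 4
Round 2: Cedarfen=14 Dunmere=23 Fernhollow=27 Greywater=10 Hollowpine=22 Ironridge=19 → close Dunmere (overflow 15)
  23÷5 = 4 each, +1 to first 3
Round 3: Cedarfen=19 Fernhollow=32 Greywater=15 Hollowpine=26 Ironridge=23 → close Fernhollow (overflow 19)
  32÷4 = 8 each, +1 to first 0
Round 4: Cedarfen=27 Greywater=23 Hollowpine=34 Ironridge=31 → close Ironridge (overflow 26)
  31÷3 = 10 each, +1 to first 1
Round 5: Cedarfen=38 Greywater=33 Hollowpine=44 → close Hollowpine (overflow 34)
  44÷2 = 22 each, +1 to first 0
Round 6: Cedarfen=60 Greywater=55 → close Cedarfen (overflow 52)
  60÷1 = 60 each, +1 to first 0

Closure order: Elkhorn, Dunmere, Fernhollow, Ironridge, Hollowpine, Cedarfen
Last habitat: Greywater with 115 animals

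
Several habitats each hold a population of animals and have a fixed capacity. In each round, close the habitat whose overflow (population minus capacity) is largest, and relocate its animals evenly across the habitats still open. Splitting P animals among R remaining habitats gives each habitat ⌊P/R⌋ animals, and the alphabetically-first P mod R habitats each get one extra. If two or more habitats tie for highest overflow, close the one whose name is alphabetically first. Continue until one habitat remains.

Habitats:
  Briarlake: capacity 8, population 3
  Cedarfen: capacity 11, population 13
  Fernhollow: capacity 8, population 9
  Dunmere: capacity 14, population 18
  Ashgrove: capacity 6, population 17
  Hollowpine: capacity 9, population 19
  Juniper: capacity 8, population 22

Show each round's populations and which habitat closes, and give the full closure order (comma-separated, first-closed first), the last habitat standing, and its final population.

Closure order: Juniper, Ashgrove, Hollowpine, Dunmere, Cedarfen, Fernhollow
Last habitat: Briarlake with 101 animals

Round 1: Ashgrove=17 Briarlake=3 Cedarfen=13 Dunmere=18 Fernhollow=9 Hollowpine=19 Juniper=22 → close Juniper (overflow 14)
  22÷6 = 3 each, +1 to first 4
Round 2: Ashgrove=21 Briarlake=7 Cedarfen=17 Dunmere=22 Fernhollow=12 Hollowpine=22 → close Ashgrove (overflow 15)
  21÷5 = 4 each, +1 to first 1
Round 3: Briarlake=12 Cedarfen=21 Dunmere=26 Fernhollow=16 Hollowpine=26 → close Hollowpine (overflow 17)
  26÷4 = 6 each, +1 to first 2
Round 4: Briarlake=19 Cedarfen=28 Dunmere=32 Fernhollow=22 → close Dunmere (overflow 18)
  32÷3 = 10 each, +1 to first 2
Round 5: Briarlake=30 Cedarfen=39 Fernhollow=32 → close Cedarfen (overflow 28)
  39÷2 = 19 each, +1 to first 1
Round 6: Briarlake=50 Fernhollow=51 → close Fernhollow (overflow 43)
  51÷1 = 51 each, +1 to first 0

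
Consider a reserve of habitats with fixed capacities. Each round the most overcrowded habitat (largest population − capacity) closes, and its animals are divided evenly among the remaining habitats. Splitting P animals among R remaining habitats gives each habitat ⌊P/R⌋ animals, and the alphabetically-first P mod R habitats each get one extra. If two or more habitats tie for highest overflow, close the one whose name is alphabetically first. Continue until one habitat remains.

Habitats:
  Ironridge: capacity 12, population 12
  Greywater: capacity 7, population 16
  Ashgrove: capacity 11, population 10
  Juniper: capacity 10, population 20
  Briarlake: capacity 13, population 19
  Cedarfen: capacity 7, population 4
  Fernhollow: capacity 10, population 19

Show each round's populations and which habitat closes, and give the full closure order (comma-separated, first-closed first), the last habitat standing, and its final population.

Closure order: Juniper, Fernhollow, Greywater, Briarlake, Ashgrove, Ironridge
Last habitat: Cedarfen with 100 animals

Round 1: Ashgrove=10 Briarlake=19 Cedarfen=4 Fernhollow=19 Greywater=16 Ironridge=12 Juniper=20 → close Juniper (overflow 10)
  20÷6 = 3 each, +1 to first 2
Round 2: Ashgrove=14 Briarlake=23 Cedarfen=7 Fernhollow=22 Greywater=19 Ironridge=15 → close Fernhollow (overflow 12)
  22÷5 = 4 each, +1 to first 2
Round 3: Ashgrove=19 Briarlake=28 Cedarfen=11 Greywater=23 Ironridge=19 → close Greywater (overflow 16)
  23÷4 = 5 each, +1 to first 3
Round 4: Ashgrove=25 Briarlake=34 Cedarfen=17 Ironridge=24 → close Briarlake (overflow 21)
  34÷3 = 11 each, +1 to first 1
Round 5: Ashgrove=37 Cedarfen=28 Ironridge=35 → close Ashgrove (overflow 26)
  37÷2 = 18 each, +1 to first 1
Round 6: Cedarfen=47 Ironridge=53 → close Ironridge (overflow 41)
  53÷1 = 53 each, +1 to first 0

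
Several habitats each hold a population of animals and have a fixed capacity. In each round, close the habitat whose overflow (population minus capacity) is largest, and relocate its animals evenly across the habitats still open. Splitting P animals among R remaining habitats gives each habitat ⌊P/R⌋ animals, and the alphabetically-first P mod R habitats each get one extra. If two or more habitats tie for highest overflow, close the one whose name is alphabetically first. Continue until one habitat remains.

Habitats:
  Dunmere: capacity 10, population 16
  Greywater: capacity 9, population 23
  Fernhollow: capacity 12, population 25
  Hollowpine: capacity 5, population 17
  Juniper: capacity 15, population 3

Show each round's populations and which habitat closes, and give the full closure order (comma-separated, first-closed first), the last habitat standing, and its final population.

Closure order: Greywater, Fernhollow, Hollowpine, Dunmere
Last habitat: Juniper with 84 animals

Round 1: Dunmere=16 Fernhollow=25 Greywater=23 Hollowpine=17 Juniper=3 → close Greywater (overflow 14)
  23÷4 = 5 each, +1 to first 3
Round 2: Dunmere=22 Fernhollow=31 Hollowpine=23 Juniper=8 → close Fernhollow (overflow 19)
  31÷3 = 10 each, +1 to first 1
Round 3: Dunmere=33 Hollowpine=33 Juniper=18 → close Hollowpine (overflow 28)
  33÷2 = 16 each, +1 to first 1
Round 4: Dunmere=50 Juniper=34 → close Dunmere (overflow 40)
  50÷1 = 50 each, +1 to first 0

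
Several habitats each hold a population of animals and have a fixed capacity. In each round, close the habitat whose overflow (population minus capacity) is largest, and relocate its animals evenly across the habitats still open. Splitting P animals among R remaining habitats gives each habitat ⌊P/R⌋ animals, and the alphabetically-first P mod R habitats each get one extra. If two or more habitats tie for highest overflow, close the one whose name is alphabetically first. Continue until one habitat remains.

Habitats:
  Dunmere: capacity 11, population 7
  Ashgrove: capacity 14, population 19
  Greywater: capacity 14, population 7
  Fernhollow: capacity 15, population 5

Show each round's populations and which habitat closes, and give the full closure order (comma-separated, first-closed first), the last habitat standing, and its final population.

Round 1: Ashgrove=19 Dunmere=7 Fernhollow=5 Greywater=7 → close Ashgrove (overflow 5)
  19÷3 = 6 each, +1 to first 1
Round 2: Dunmere=14 Fernhollow=11 Greywater=13 → close Dunmere (overflow 3)
  14÷2 = 7 each, +1 to first 0
Round 3: Fernhollow=18 Greywater=20 → close Greywater (overflow 6)
  20÷1 = 20 each, +1 to first 0

Closure order: Ashgrove, Dunmere, Greywater
Last habitat: Fernhollow with 38 animals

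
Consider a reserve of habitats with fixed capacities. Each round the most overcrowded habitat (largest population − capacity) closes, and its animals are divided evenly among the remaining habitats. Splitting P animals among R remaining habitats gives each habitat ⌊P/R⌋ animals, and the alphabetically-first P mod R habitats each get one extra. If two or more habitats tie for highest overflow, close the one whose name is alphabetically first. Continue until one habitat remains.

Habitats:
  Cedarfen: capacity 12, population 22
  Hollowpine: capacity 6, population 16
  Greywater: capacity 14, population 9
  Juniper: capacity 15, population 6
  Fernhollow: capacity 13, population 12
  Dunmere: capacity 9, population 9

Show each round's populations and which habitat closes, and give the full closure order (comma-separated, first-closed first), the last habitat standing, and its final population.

Round 1: Cedarfen=22 Dunmere=9 Fernhollow=12 Greywater=9 Hollowpine=16 Juniper=6 → close Cedarfen (overflow 10)
  22÷5 = 4 each, +1 to first 2
Round 2: Dunmere=14 Fernhollow=17 Greywater=13 Hollowpine=20 Juniper=10 → close Hollowpine (overflow 14)
  20÷4 = 5 each, +1 to first 0
Round 3: Dunmere=19 Fernhollow=22 Greywater=18 Juniper=15 → close Dunmere (overflow 10)
  19÷3 = 6 each, +1 to first 1
Round 4: Fernhollow=29 Greywater=24 Juniper=21 → close Fernhollow (overflow 16)
  29÷2 = 14 each, +1 to first 1
Round 5: Greywater=39 Juniper=35 → close Greywater (overflow 25)
  39÷1 = 39 each, +1 to first 0

Closure order: Cedarfen, Hollowpine, Dunmere, Fernhollow, Greywater
Last habitat: Juniper with 74 animals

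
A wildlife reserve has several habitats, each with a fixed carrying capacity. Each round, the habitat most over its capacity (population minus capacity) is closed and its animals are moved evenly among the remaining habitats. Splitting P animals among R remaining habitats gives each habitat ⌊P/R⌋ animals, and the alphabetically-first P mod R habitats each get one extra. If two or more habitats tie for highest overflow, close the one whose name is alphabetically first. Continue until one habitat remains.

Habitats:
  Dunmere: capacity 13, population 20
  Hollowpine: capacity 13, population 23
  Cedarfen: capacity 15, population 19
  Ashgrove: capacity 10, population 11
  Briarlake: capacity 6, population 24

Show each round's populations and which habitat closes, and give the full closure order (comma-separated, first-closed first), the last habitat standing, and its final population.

Closure order: Briarlake, Hollowpine, Dunmere, Cedarfen
Last habitat: Ashgrove with 97 animals

Round 1: Ashgrove=11 Briarlake=24 Cedarfen=19 Dunmere=20 Hollowpine=23 → close Briarlake (overflow 18)
  24÷4 = 6 each, +1 to first 0
Round 2: Ashgrove=17 Cedarfen=25 Dunmere=26 Hollowpine=29 → close Hollowpine (overflow 16)
  29÷3 = 9 each, +1 to first 2
Round 3: Ashgrove=27 Cedarfen=35 Dunmere=35 → close Dunmere (overflow 22)
  35÷2 = 17 each, +1 to first 1
Round 4: Ashgrove=45 Cedarfen=52 → close Cedarfen (overflow 37)
  52÷1 = 52 each, +1 to first 0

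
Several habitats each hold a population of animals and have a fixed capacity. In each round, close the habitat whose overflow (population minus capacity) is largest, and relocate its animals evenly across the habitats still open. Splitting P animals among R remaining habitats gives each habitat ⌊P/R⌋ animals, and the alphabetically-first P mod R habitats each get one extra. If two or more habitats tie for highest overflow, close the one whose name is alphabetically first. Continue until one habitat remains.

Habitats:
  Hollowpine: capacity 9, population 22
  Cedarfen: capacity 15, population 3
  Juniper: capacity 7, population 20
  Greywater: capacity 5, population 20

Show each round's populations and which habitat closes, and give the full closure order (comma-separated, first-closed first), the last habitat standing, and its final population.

Closure order: Greywater, Hollowpine, Juniper
Last habitat: Cedarfen with 65 animals

Round 1: Cedarfen=3 Greywater=20 Hollowpine=22 Juniper=20 → close Greywater (overflow 15)
  20÷3 = 6 each, +1 to first 2
Round 2: Cedarfen=10 Hollowpine=29 Juniper=26 → close Hollowpine (overflow 20)
  29÷2 = 14 each, +1 to first 1
Round 3: Cedarfen=25 Juniper=40 → close Juniper (overflow 33)
  40÷1 = 40 each, +1 to first 0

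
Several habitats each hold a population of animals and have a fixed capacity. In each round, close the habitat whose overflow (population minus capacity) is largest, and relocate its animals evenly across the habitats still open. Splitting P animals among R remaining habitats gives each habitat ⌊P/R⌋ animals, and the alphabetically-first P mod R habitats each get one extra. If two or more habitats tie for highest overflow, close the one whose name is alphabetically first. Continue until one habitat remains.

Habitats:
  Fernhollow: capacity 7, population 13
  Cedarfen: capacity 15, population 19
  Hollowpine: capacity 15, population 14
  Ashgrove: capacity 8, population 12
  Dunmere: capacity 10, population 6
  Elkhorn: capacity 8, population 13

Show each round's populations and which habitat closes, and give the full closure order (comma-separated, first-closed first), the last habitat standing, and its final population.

Closure order: Fernhollow, Ashgrove, Cedarfen, Elkhorn, Dunmere
Last habitat: Hollowpine with 77 animals

Round 1: Ashgrove=12 Cedarfen=19 Dunmere=6 Elkhorn=13 Fernhollow=13 Hollowpine=14 → close Fernhollow (overflow 6)
  13÷5 = 2 each, +1 to first 3
Round 2: Ashgrove=15 Cedarfen=22 Dunmere=9 Elkhorn=15 Hollowpine=16 → close Ashgrove (overflow 7)
  15÷4 = 3 each, +1 to first 3
Round 3: Cedarfen=26 Dunmere=13 Elkhorn=19 Hollowpine=19 → close Cedarfen (overflow 11)
  26÷3 = 8 each, +1 to first 2
Round 4: Dunmere=22 Elkhorn=28 Hollowpine=27 → close Elkhorn (overflow 20)
  28÷2 = 14 each, +1 to first 0
Round 5: Dunmere=36 Hollowpine=41 → close Dunmere (overflow 26)
  36÷1 = 36 each, +1 to first 0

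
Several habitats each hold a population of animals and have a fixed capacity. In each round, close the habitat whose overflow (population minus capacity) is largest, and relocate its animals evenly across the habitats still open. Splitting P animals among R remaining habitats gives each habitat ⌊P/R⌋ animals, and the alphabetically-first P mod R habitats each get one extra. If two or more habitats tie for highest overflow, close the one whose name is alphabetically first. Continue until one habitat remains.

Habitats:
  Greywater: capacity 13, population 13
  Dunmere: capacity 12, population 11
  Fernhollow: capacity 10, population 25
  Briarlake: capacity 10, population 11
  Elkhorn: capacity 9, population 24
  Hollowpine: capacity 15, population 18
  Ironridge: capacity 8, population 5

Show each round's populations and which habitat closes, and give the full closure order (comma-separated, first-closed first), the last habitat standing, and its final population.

Round 1: Briarlake=11 Dunmere=11 Elkhorn=24 Fernhollow=25 Greywater=13 Hollowpine=18 Ironridge=5 → close Elkhorn (overflow 15)
  24÷6 = 4 each, +1 to first 0
Round 2: Briarlake=15 Dunmere=15 Fernhollow=29 Greywater=17 Hollowpine=22 Ironridge=9 → close Fernhollow (overflow 19)
  29÷5 = 5 each, +1 to first 4
Round 3: Briarlake=21 Dunmere=21 Greywater=23 Hollowpine=28 Ironridge=14 → close Hollowpine (overflow 13)
  28÷4 = 7 each, +1 to first 0
Round 4: Briarlake=28 Dunmere=28 Greywater=30 Ironridge=21 → close Briarlake (overflow 18)
  28÷3 = 9 each, +1 to first 1
Round 5: Dunmere=38 Greywater=39 Ironridge=30 → close Dunmere (overflow 26)
  38÷2 = 19 each, +1 to first 0
Round 6: Greywater=58 Ironridge=49 → close Greywater (overflow 45)
  58÷1 = 58 each, +1 to first 0

Closure order: Elkhorn, Fernhollow, Hollowpine, Briarlake, Dunmere, Greywater
Last habitat: Ironridge with 107 animals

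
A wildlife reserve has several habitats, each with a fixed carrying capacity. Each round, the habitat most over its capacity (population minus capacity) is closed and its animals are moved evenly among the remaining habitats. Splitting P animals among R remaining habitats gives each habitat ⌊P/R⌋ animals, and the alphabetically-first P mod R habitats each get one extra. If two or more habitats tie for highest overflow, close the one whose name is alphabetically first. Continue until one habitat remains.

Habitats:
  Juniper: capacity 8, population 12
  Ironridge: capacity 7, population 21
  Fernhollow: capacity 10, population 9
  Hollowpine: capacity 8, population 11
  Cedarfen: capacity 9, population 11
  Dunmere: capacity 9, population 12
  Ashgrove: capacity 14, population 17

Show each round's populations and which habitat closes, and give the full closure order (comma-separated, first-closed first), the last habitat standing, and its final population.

Round 1: Ashgrove=17 Cedarfen=11 Dunmere=12 Fernhollow=9 Hollowpine=11 Ironridge=21 Juniper=12 → close Ironridge (overflow 14)
  21÷6 = 3 each, +1 to first 3
Round 2: Ashgrove=21 Cedarfen=15 Dunmere=16 Fernhollow=12 Hollowpine=14 Juniper=15 → close Ashgrove (overflow 7)
  21÷5 = 4 each, +1 to first 1
Round 3: Cedarfen=20 Dunmere=20 Fernhollow=16 Hollowpine=18 Juniper=19 → close Cedarfen (overflow 11)
  20÷4 = 5 each, +1 to first 0
Round 4: Dunmere=25 Fernhollow=21 Hollowpine=23 Juniper=24 → close Dunmere (overflow 16)
  25÷3 = 8 each, +1 to first 1
Round 5: Fernhollow=30 Hollowpine=31 Juniper=32 → close Juniper (overflow 24)
  32÷2 = 16 each, +1 to first 0
Round 6: Fernhollow=46 Hollowpine=47 → close Hollowpine (overflow 39)
  47÷1 = 47 each, +1 to first 0

Closure order: Ironridge, Ashgrove, Cedarfen, Dunmere, Juniper, Hollowpine
Last habitat: Fernhollow with 93 animals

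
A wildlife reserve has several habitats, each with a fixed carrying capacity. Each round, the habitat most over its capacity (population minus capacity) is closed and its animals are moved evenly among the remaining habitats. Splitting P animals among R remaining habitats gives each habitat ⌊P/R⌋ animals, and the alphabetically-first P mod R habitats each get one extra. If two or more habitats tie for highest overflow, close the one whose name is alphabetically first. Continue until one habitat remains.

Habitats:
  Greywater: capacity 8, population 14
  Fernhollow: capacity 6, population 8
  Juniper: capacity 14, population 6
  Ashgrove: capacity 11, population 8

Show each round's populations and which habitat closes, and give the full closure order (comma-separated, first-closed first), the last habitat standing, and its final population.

Closure order: Greywater, Fernhollow, Ashgrove
Last habitat: Juniper with 36 animals

Round 1: Ashgrove=8 Fernhollow=8 Greywater=14 Juniper=6 → close Greywater (overflow 6)
  14÷3 = 4 each, +1 to first 2
Round 2: Ashgrove=13 Fernhollow=13 Juniper=10 → close Fernhollow (overflow 7)
  13÷2 = 6 each, +1 to first 1
Round 3: Ashgrove=20 Juniper=16 → close Ashgrove (overflow 9)
  20÷1 = 20 each, +1 to first 0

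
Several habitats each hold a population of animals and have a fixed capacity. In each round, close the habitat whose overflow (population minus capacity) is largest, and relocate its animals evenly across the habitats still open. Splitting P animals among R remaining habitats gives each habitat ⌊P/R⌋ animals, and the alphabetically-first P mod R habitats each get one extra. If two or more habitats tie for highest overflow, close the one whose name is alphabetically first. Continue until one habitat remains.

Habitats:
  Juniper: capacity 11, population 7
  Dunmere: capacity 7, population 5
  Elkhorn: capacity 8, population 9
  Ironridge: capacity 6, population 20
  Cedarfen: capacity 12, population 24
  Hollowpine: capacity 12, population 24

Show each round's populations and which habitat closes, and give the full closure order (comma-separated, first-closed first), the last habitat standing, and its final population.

Closure order: Ironridge, Cedarfen, Hollowpine, Elkhorn, Dunmere
Last habitat: Juniper with 89 animals

Round 1: Cedarfen=24 Dunmere=5 Elkhorn=9 Hollowpine=24 Ironridge=20 Juniper=7 → close Ironridge (overflow 14)
  20÷5 = 4 each, +1 to first 0
Round 2: Cedarfen=28 Dunmere=9 Elkhorn=13 Hollowpine=28 Juniper=11 → close Cedarfen (overflow 16)
  28÷4 = 7 each, +1 to first 0
Round 3: Dunmere=16 Elkhorn=20 Hollowpine=35 Juniper=18 → close Hollowpine (overflow 23)
  35÷3 = 11 each, +1 to first 2
Round 4: Dunmere=28 Elkhorn=32 Juniper=29 → close Elkhorn (overflow 24)
  32÷2 = 16 each, +1 to first 0
Round 5: Dunmere=44 Juniper=45 → close Dunmere (overflow 37)
  44÷1 = 44 each, +1 to first 0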